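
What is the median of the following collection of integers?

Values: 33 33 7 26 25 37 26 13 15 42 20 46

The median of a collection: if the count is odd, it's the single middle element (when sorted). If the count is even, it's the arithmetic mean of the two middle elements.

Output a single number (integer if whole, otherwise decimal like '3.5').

Step 1: insert 33 -> lo=[33] (size 1, max 33) hi=[] (size 0) -> median=33
Step 2: insert 33 -> lo=[33] (size 1, max 33) hi=[33] (size 1, min 33) -> median=33
Step 3: insert 7 -> lo=[7, 33] (size 2, max 33) hi=[33] (size 1, min 33) -> median=33
Step 4: insert 26 -> lo=[7, 26] (size 2, max 26) hi=[33, 33] (size 2, min 33) -> median=29.5
Step 5: insert 25 -> lo=[7, 25, 26] (size 3, max 26) hi=[33, 33] (size 2, min 33) -> median=26
Step 6: insert 37 -> lo=[7, 25, 26] (size 3, max 26) hi=[33, 33, 37] (size 3, min 33) -> median=29.5
Step 7: insert 26 -> lo=[7, 25, 26, 26] (size 4, max 26) hi=[33, 33, 37] (size 3, min 33) -> median=26
Step 8: insert 13 -> lo=[7, 13, 25, 26] (size 4, max 26) hi=[26, 33, 33, 37] (size 4, min 26) -> median=26
Step 9: insert 15 -> lo=[7, 13, 15, 25, 26] (size 5, max 26) hi=[26, 33, 33, 37] (size 4, min 26) -> median=26
Step 10: insert 42 -> lo=[7, 13, 15, 25, 26] (size 5, max 26) hi=[26, 33, 33, 37, 42] (size 5, min 26) -> median=26
Step 11: insert 20 -> lo=[7, 13, 15, 20, 25, 26] (size 6, max 26) hi=[26, 33, 33, 37, 42] (size 5, min 26) -> median=26
Step 12: insert 46 -> lo=[7, 13, 15, 20, 25, 26] (size 6, max 26) hi=[26, 33, 33, 37, 42, 46] (size 6, min 26) -> median=26

Answer: 26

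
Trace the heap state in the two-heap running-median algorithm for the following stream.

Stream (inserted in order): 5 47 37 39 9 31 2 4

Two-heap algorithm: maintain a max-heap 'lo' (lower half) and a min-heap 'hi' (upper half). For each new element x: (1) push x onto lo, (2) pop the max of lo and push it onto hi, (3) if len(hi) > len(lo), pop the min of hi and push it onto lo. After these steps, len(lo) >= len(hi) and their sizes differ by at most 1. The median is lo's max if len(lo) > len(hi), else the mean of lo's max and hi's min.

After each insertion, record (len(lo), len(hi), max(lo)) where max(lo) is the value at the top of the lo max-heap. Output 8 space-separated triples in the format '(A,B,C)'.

Answer: (1,0,5) (1,1,5) (2,1,37) (2,2,37) (3,2,37) (3,3,31) (4,3,31) (4,4,9)

Derivation:
Step 1: insert 5 -> lo=[5] hi=[] -> (len(lo)=1, len(hi)=0, max(lo)=5)
Step 2: insert 47 -> lo=[5] hi=[47] -> (len(lo)=1, len(hi)=1, max(lo)=5)
Step 3: insert 37 -> lo=[5, 37] hi=[47] -> (len(lo)=2, len(hi)=1, max(lo)=37)
Step 4: insert 39 -> lo=[5, 37] hi=[39, 47] -> (len(lo)=2, len(hi)=2, max(lo)=37)
Step 5: insert 9 -> lo=[5, 9, 37] hi=[39, 47] -> (len(lo)=3, len(hi)=2, max(lo)=37)
Step 6: insert 31 -> lo=[5, 9, 31] hi=[37, 39, 47] -> (len(lo)=3, len(hi)=3, max(lo)=31)
Step 7: insert 2 -> lo=[2, 5, 9, 31] hi=[37, 39, 47] -> (len(lo)=4, len(hi)=3, max(lo)=31)
Step 8: insert 4 -> lo=[2, 4, 5, 9] hi=[31, 37, 39, 47] -> (len(lo)=4, len(hi)=4, max(lo)=9)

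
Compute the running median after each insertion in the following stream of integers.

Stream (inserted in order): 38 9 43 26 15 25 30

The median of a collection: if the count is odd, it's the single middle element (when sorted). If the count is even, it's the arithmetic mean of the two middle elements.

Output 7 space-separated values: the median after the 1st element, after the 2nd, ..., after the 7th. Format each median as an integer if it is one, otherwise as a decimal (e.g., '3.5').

Answer: 38 23.5 38 32 26 25.5 26

Derivation:
Step 1: insert 38 -> lo=[38] (size 1, max 38) hi=[] (size 0) -> median=38
Step 2: insert 9 -> lo=[9] (size 1, max 9) hi=[38] (size 1, min 38) -> median=23.5
Step 3: insert 43 -> lo=[9, 38] (size 2, max 38) hi=[43] (size 1, min 43) -> median=38
Step 4: insert 26 -> lo=[9, 26] (size 2, max 26) hi=[38, 43] (size 2, min 38) -> median=32
Step 5: insert 15 -> lo=[9, 15, 26] (size 3, max 26) hi=[38, 43] (size 2, min 38) -> median=26
Step 6: insert 25 -> lo=[9, 15, 25] (size 3, max 25) hi=[26, 38, 43] (size 3, min 26) -> median=25.5
Step 7: insert 30 -> lo=[9, 15, 25, 26] (size 4, max 26) hi=[30, 38, 43] (size 3, min 30) -> median=26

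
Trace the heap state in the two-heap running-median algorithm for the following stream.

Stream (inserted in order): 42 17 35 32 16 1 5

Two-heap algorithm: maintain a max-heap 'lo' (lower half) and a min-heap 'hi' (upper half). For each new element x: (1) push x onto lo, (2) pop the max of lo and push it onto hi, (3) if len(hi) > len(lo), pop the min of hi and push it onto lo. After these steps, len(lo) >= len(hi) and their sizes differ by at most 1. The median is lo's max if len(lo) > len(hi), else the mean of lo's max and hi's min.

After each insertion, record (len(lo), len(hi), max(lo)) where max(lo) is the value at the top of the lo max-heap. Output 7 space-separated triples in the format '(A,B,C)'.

Step 1: insert 42 -> lo=[42] hi=[] -> (len(lo)=1, len(hi)=0, max(lo)=42)
Step 2: insert 17 -> lo=[17] hi=[42] -> (len(lo)=1, len(hi)=1, max(lo)=17)
Step 3: insert 35 -> lo=[17, 35] hi=[42] -> (len(lo)=2, len(hi)=1, max(lo)=35)
Step 4: insert 32 -> lo=[17, 32] hi=[35, 42] -> (len(lo)=2, len(hi)=2, max(lo)=32)
Step 5: insert 16 -> lo=[16, 17, 32] hi=[35, 42] -> (len(lo)=3, len(hi)=2, max(lo)=32)
Step 6: insert 1 -> lo=[1, 16, 17] hi=[32, 35, 42] -> (len(lo)=3, len(hi)=3, max(lo)=17)
Step 7: insert 5 -> lo=[1, 5, 16, 17] hi=[32, 35, 42] -> (len(lo)=4, len(hi)=3, max(lo)=17)

Answer: (1,0,42) (1,1,17) (2,1,35) (2,2,32) (3,2,32) (3,3,17) (4,3,17)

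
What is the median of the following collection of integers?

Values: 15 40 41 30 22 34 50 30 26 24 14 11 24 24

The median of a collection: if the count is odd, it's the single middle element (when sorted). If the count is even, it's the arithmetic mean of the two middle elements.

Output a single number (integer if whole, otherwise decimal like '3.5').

Step 1: insert 15 -> lo=[15] (size 1, max 15) hi=[] (size 0) -> median=15
Step 2: insert 40 -> lo=[15] (size 1, max 15) hi=[40] (size 1, min 40) -> median=27.5
Step 3: insert 41 -> lo=[15, 40] (size 2, max 40) hi=[41] (size 1, min 41) -> median=40
Step 4: insert 30 -> lo=[15, 30] (size 2, max 30) hi=[40, 41] (size 2, min 40) -> median=35
Step 5: insert 22 -> lo=[15, 22, 30] (size 3, max 30) hi=[40, 41] (size 2, min 40) -> median=30
Step 6: insert 34 -> lo=[15, 22, 30] (size 3, max 30) hi=[34, 40, 41] (size 3, min 34) -> median=32
Step 7: insert 50 -> lo=[15, 22, 30, 34] (size 4, max 34) hi=[40, 41, 50] (size 3, min 40) -> median=34
Step 8: insert 30 -> lo=[15, 22, 30, 30] (size 4, max 30) hi=[34, 40, 41, 50] (size 4, min 34) -> median=32
Step 9: insert 26 -> lo=[15, 22, 26, 30, 30] (size 5, max 30) hi=[34, 40, 41, 50] (size 4, min 34) -> median=30
Step 10: insert 24 -> lo=[15, 22, 24, 26, 30] (size 5, max 30) hi=[30, 34, 40, 41, 50] (size 5, min 30) -> median=30
Step 11: insert 14 -> lo=[14, 15, 22, 24, 26, 30] (size 6, max 30) hi=[30, 34, 40, 41, 50] (size 5, min 30) -> median=30
Step 12: insert 11 -> lo=[11, 14, 15, 22, 24, 26] (size 6, max 26) hi=[30, 30, 34, 40, 41, 50] (size 6, min 30) -> median=28
Step 13: insert 24 -> lo=[11, 14, 15, 22, 24, 24, 26] (size 7, max 26) hi=[30, 30, 34, 40, 41, 50] (size 6, min 30) -> median=26
Step 14: insert 24 -> lo=[11, 14, 15, 22, 24, 24, 24] (size 7, max 24) hi=[26, 30, 30, 34, 40, 41, 50] (size 7, min 26) -> median=25

Answer: 25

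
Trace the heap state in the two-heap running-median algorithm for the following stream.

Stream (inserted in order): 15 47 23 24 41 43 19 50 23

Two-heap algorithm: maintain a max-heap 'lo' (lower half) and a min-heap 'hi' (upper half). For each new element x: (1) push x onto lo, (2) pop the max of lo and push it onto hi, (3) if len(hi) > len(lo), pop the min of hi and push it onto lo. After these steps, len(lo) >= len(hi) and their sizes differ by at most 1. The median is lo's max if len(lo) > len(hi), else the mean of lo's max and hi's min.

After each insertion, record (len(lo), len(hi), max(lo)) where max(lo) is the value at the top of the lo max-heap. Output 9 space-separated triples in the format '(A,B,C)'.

Answer: (1,0,15) (1,1,15) (2,1,23) (2,2,23) (3,2,24) (3,3,24) (4,3,24) (4,4,24) (5,4,24)

Derivation:
Step 1: insert 15 -> lo=[15] hi=[] -> (len(lo)=1, len(hi)=0, max(lo)=15)
Step 2: insert 47 -> lo=[15] hi=[47] -> (len(lo)=1, len(hi)=1, max(lo)=15)
Step 3: insert 23 -> lo=[15, 23] hi=[47] -> (len(lo)=2, len(hi)=1, max(lo)=23)
Step 4: insert 24 -> lo=[15, 23] hi=[24, 47] -> (len(lo)=2, len(hi)=2, max(lo)=23)
Step 5: insert 41 -> lo=[15, 23, 24] hi=[41, 47] -> (len(lo)=3, len(hi)=2, max(lo)=24)
Step 6: insert 43 -> lo=[15, 23, 24] hi=[41, 43, 47] -> (len(lo)=3, len(hi)=3, max(lo)=24)
Step 7: insert 19 -> lo=[15, 19, 23, 24] hi=[41, 43, 47] -> (len(lo)=4, len(hi)=3, max(lo)=24)
Step 8: insert 50 -> lo=[15, 19, 23, 24] hi=[41, 43, 47, 50] -> (len(lo)=4, len(hi)=4, max(lo)=24)
Step 9: insert 23 -> lo=[15, 19, 23, 23, 24] hi=[41, 43, 47, 50] -> (len(lo)=5, len(hi)=4, max(lo)=24)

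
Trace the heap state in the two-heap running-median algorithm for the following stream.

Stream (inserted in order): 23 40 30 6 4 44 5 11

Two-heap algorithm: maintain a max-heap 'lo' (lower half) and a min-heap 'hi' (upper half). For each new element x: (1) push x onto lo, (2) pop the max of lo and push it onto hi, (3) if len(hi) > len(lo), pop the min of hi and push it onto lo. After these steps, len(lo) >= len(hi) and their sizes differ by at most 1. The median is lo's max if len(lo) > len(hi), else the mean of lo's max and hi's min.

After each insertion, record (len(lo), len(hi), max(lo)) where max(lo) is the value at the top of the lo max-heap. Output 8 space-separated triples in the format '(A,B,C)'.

Answer: (1,0,23) (1,1,23) (2,1,30) (2,2,23) (3,2,23) (3,3,23) (4,3,23) (4,4,11)

Derivation:
Step 1: insert 23 -> lo=[23] hi=[] -> (len(lo)=1, len(hi)=0, max(lo)=23)
Step 2: insert 40 -> lo=[23] hi=[40] -> (len(lo)=1, len(hi)=1, max(lo)=23)
Step 3: insert 30 -> lo=[23, 30] hi=[40] -> (len(lo)=2, len(hi)=1, max(lo)=30)
Step 4: insert 6 -> lo=[6, 23] hi=[30, 40] -> (len(lo)=2, len(hi)=2, max(lo)=23)
Step 5: insert 4 -> lo=[4, 6, 23] hi=[30, 40] -> (len(lo)=3, len(hi)=2, max(lo)=23)
Step 6: insert 44 -> lo=[4, 6, 23] hi=[30, 40, 44] -> (len(lo)=3, len(hi)=3, max(lo)=23)
Step 7: insert 5 -> lo=[4, 5, 6, 23] hi=[30, 40, 44] -> (len(lo)=4, len(hi)=3, max(lo)=23)
Step 8: insert 11 -> lo=[4, 5, 6, 11] hi=[23, 30, 40, 44] -> (len(lo)=4, len(hi)=4, max(lo)=11)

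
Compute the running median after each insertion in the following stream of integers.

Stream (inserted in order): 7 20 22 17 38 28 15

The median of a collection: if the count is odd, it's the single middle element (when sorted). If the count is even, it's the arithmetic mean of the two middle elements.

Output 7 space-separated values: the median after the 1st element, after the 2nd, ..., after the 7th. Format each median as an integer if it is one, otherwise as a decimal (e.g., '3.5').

Step 1: insert 7 -> lo=[7] (size 1, max 7) hi=[] (size 0) -> median=7
Step 2: insert 20 -> lo=[7] (size 1, max 7) hi=[20] (size 1, min 20) -> median=13.5
Step 3: insert 22 -> lo=[7, 20] (size 2, max 20) hi=[22] (size 1, min 22) -> median=20
Step 4: insert 17 -> lo=[7, 17] (size 2, max 17) hi=[20, 22] (size 2, min 20) -> median=18.5
Step 5: insert 38 -> lo=[7, 17, 20] (size 3, max 20) hi=[22, 38] (size 2, min 22) -> median=20
Step 6: insert 28 -> lo=[7, 17, 20] (size 3, max 20) hi=[22, 28, 38] (size 3, min 22) -> median=21
Step 7: insert 15 -> lo=[7, 15, 17, 20] (size 4, max 20) hi=[22, 28, 38] (size 3, min 22) -> median=20

Answer: 7 13.5 20 18.5 20 21 20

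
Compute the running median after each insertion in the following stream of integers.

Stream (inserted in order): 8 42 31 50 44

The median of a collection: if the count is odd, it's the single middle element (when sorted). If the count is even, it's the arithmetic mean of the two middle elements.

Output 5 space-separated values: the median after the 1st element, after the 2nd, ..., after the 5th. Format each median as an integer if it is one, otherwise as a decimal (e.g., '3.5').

Answer: 8 25 31 36.5 42

Derivation:
Step 1: insert 8 -> lo=[8] (size 1, max 8) hi=[] (size 0) -> median=8
Step 2: insert 42 -> lo=[8] (size 1, max 8) hi=[42] (size 1, min 42) -> median=25
Step 3: insert 31 -> lo=[8, 31] (size 2, max 31) hi=[42] (size 1, min 42) -> median=31
Step 4: insert 50 -> lo=[8, 31] (size 2, max 31) hi=[42, 50] (size 2, min 42) -> median=36.5
Step 5: insert 44 -> lo=[8, 31, 42] (size 3, max 42) hi=[44, 50] (size 2, min 44) -> median=42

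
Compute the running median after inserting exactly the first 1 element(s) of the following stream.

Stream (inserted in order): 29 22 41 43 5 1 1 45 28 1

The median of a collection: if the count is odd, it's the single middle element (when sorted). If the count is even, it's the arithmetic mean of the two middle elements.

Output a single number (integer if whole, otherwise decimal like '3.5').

Answer: 29

Derivation:
Step 1: insert 29 -> lo=[29] (size 1, max 29) hi=[] (size 0) -> median=29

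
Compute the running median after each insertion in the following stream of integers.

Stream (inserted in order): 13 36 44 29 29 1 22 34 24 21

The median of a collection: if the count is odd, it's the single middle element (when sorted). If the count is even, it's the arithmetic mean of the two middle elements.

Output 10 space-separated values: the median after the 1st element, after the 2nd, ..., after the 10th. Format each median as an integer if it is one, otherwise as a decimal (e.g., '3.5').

Answer: 13 24.5 36 32.5 29 29 29 29 29 26.5

Derivation:
Step 1: insert 13 -> lo=[13] (size 1, max 13) hi=[] (size 0) -> median=13
Step 2: insert 36 -> lo=[13] (size 1, max 13) hi=[36] (size 1, min 36) -> median=24.5
Step 3: insert 44 -> lo=[13, 36] (size 2, max 36) hi=[44] (size 1, min 44) -> median=36
Step 4: insert 29 -> lo=[13, 29] (size 2, max 29) hi=[36, 44] (size 2, min 36) -> median=32.5
Step 5: insert 29 -> lo=[13, 29, 29] (size 3, max 29) hi=[36, 44] (size 2, min 36) -> median=29
Step 6: insert 1 -> lo=[1, 13, 29] (size 3, max 29) hi=[29, 36, 44] (size 3, min 29) -> median=29
Step 7: insert 22 -> lo=[1, 13, 22, 29] (size 4, max 29) hi=[29, 36, 44] (size 3, min 29) -> median=29
Step 8: insert 34 -> lo=[1, 13, 22, 29] (size 4, max 29) hi=[29, 34, 36, 44] (size 4, min 29) -> median=29
Step 9: insert 24 -> lo=[1, 13, 22, 24, 29] (size 5, max 29) hi=[29, 34, 36, 44] (size 4, min 29) -> median=29
Step 10: insert 21 -> lo=[1, 13, 21, 22, 24] (size 5, max 24) hi=[29, 29, 34, 36, 44] (size 5, min 29) -> median=26.5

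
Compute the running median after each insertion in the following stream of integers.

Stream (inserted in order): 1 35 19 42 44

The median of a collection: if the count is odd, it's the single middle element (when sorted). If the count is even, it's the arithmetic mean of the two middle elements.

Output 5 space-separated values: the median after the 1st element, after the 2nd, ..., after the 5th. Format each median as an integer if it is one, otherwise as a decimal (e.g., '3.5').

Answer: 1 18 19 27 35

Derivation:
Step 1: insert 1 -> lo=[1] (size 1, max 1) hi=[] (size 0) -> median=1
Step 2: insert 35 -> lo=[1] (size 1, max 1) hi=[35] (size 1, min 35) -> median=18
Step 3: insert 19 -> lo=[1, 19] (size 2, max 19) hi=[35] (size 1, min 35) -> median=19
Step 4: insert 42 -> lo=[1, 19] (size 2, max 19) hi=[35, 42] (size 2, min 35) -> median=27
Step 5: insert 44 -> lo=[1, 19, 35] (size 3, max 35) hi=[42, 44] (size 2, min 42) -> median=35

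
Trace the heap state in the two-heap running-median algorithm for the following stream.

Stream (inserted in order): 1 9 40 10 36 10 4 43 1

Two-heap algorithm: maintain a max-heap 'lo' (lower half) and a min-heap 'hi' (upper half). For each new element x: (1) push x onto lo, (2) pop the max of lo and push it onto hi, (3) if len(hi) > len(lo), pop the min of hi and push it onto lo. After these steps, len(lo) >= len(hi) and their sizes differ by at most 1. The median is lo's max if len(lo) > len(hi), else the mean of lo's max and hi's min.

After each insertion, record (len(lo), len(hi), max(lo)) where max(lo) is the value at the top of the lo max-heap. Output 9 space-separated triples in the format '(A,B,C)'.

Answer: (1,0,1) (1,1,1) (2,1,9) (2,2,9) (3,2,10) (3,3,10) (4,3,10) (4,4,10) (5,4,10)

Derivation:
Step 1: insert 1 -> lo=[1] hi=[] -> (len(lo)=1, len(hi)=0, max(lo)=1)
Step 2: insert 9 -> lo=[1] hi=[9] -> (len(lo)=1, len(hi)=1, max(lo)=1)
Step 3: insert 40 -> lo=[1, 9] hi=[40] -> (len(lo)=2, len(hi)=1, max(lo)=9)
Step 4: insert 10 -> lo=[1, 9] hi=[10, 40] -> (len(lo)=2, len(hi)=2, max(lo)=9)
Step 5: insert 36 -> lo=[1, 9, 10] hi=[36, 40] -> (len(lo)=3, len(hi)=2, max(lo)=10)
Step 6: insert 10 -> lo=[1, 9, 10] hi=[10, 36, 40] -> (len(lo)=3, len(hi)=3, max(lo)=10)
Step 7: insert 4 -> lo=[1, 4, 9, 10] hi=[10, 36, 40] -> (len(lo)=4, len(hi)=3, max(lo)=10)
Step 8: insert 43 -> lo=[1, 4, 9, 10] hi=[10, 36, 40, 43] -> (len(lo)=4, len(hi)=4, max(lo)=10)
Step 9: insert 1 -> lo=[1, 1, 4, 9, 10] hi=[10, 36, 40, 43] -> (len(lo)=5, len(hi)=4, max(lo)=10)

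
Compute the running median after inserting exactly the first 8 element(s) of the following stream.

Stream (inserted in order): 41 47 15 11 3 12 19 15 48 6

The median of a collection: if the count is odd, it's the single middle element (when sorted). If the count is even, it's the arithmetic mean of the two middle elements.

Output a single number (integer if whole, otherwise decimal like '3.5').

Answer: 15

Derivation:
Step 1: insert 41 -> lo=[41] (size 1, max 41) hi=[] (size 0) -> median=41
Step 2: insert 47 -> lo=[41] (size 1, max 41) hi=[47] (size 1, min 47) -> median=44
Step 3: insert 15 -> lo=[15, 41] (size 2, max 41) hi=[47] (size 1, min 47) -> median=41
Step 4: insert 11 -> lo=[11, 15] (size 2, max 15) hi=[41, 47] (size 2, min 41) -> median=28
Step 5: insert 3 -> lo=[3, 11, 15] (size 3, max 15) hi=[41, 47] (size 2, min 41) -> median=15
Step 6: insert 12 -> lo=[3, 11, 12] (size 3, max 12) hi=[15, 41, 47] (size 3, min 15) -> median=13.5
Step 7: insert 19 -> lo=[3, 11, 12, 15] (size 4, max 15) hi=[19, 41, 47] (size 3, min 19) -> median=15
Step 8: insert 15 -> lo=[3, 11, 12, 15] (size 4, max 15) hi=[15, 19, 41, 47] (size 4, min 15) -> median=15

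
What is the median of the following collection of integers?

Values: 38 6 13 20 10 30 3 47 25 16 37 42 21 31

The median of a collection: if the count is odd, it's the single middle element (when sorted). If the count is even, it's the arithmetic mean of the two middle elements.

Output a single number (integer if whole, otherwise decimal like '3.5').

Answer: 23

Derivation:
Step 1: insert 38 -> lo=[38] (size 1, max 38) hi=[] (size 0) -> median=38
Step 2: insert 6 -> lo=[6] (size 1, max 6) hi=[38] (size 1, min 38) -> median=22
Step 3: insert 13 -> lo=[6, 13] (size 2, max 13) hi=[38] (size 1, min 38) -> median=13
Step 4: insert 20 -> lo=[6, 13] (size 2, max 13) hi=[20, 38] (size 2, min 20) -> median=16.5
Step 5: insert 10 -> lo=[6, 10, 13] (size 3, max 13) hi=[20, 38] (size 2, min 20) -> median=13
Step 6: insert 30 -> lo=[6, 10, 13] (size 3, max 13) hi=[20, 30, 38] (size 3, min 20) -> median=16.5
Step 7: insert 3 -> lo=[3, 6, 10, 13] (size 4, max 13) hi=[20, 30, 38] (size 3, min 20) -> median=13
Step 8: insert 47 -> lo=[3, 6, 10, 13] (size 4, max 13) hi=[20, 30, 38, 47] (size 4, min 20) -> median=16.5
Step 9: insert 25 -> lo=[3, 6, 10, 13, 20] (size 5, max 20) hi=[25, 30, 38, 47] (size 4, min 25) -> median=20
Step 10: insert 16 -> lo=[3, 6, 10, 13, 16] (size 5, max 16) hi=[20, 25, 30, 38, 47] (size 5, min 20) -> median=18
Step 11: insert 37 -> lo=[3, 6, 10, 13, 16, 20] (size 6, max 20) hi=[25, 30, 37, 38, 47] (size 5, min 25) -> median=20
Step 12: insert 42 -> lo=[3, 6, 10, 13, 16, 20] (size 6, max 20) hi=[25, 30, 37, 38, 42, 47] (size 6, min 25) -> median=22.5
Step 13: insert 21 -> lo=[3, 6, 10, 13, 16, 20, 21] (size 7, max 21) hi=[25, 30, 37, 38, 42, 47] (size 6, min 25) -> median=21
Step 14: insert 31 -> lo=[3, 6, 10, 13, 16, 20, 21] (size 7, max 21) hi=[25, 30, 31, 37, 38, 42, 47] (size 7, min 25) -> median=23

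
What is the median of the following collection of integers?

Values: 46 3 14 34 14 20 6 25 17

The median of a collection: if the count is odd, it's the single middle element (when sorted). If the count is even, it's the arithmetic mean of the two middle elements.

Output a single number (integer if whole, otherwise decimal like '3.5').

Answer: 17

Derivation:
Step 1: insert 46 -> lo=[46] (size 1, max 46) hi=[] (size 0) -> median=46
Step 2: insert 3 -> lo=[3] (size 1, max 3) hi=[46] (size 1, min 46) -> median=24.5
Step 3: insert 14 -> lo=[3, 14] (size 2, max 14) hi=[46] (size 1, min 46) -> median=14
Step 4: insert 34 -> lo=[3, 14] (size 2, max 14) hi=[34, 46] (size 2, min 34) -> median=24
Step 5: insert 14 -> lo=[3, 14, 14] (size 3, max 14) hi=[34, 46] (size 2, min 34) -> median=14
Step 6: insert 20 -> lo=[3, 14, 14] (size 3, max 14) hi=[20, 34, 46] (size 3, min 20) -> median=17
Step 7: insert 6 -> lo=[3, 6, 14, 14] (size 4, max 14) hi=[20, 34, 46] (size 3, min 20) -> median=14
Step 8: insert 25 -> lo=[3, 6, 14, 14] (size 4, max 14) hi=[20, 25, 34, 46] (size 4, min 20) -> median=17
Step 9: insert 17 -> lo=[3, 6, 14, 14, 17] (size 5, max 17) hi=[20, 25, 34, 46] (size 4, min 20) -> median=17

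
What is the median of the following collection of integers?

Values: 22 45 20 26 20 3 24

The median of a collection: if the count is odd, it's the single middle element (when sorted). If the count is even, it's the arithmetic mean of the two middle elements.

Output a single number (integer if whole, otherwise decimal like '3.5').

Step 1: insert 22 -> lo=[22] (size 1, max 22) hi=[] (size 0) -> median=22
Step 2: insert 45 -> lo=[22] (size 1, max 22) hi=[45] (size 1, min 45) -> median=33.5
Step 3: insert 20 -> lo=[20, 22] (size 2, max 22) hi=[45] (size 1, min 45) -> median=22
Step 4: insert 26 -> lo=[20, 22] (size 2, max 22) hi=[26, 45] (size 2, min 26) -> median=24
Step 5: insert 20 -> lo=[20, 20, 22] (size 3, max 22) hi=[26, 45] (size 2, min 26) -> median=22
Step 6: insert 3 -> lo=[3, 20, 20] (size 3, max 20) hi=[22, 26, 45] (size 3, min 22) -> median=21
Step 7: insert 24 -> lo=[3, 20, 20, 22] (size 4, max 22) hi=[24, 26, 45] (size 3, min 24) -> median=22

Answer: 22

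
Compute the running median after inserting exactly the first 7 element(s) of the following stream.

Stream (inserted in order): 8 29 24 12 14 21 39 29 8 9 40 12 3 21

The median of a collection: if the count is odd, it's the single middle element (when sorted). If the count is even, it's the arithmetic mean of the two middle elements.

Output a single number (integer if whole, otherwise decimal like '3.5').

Step 1: insert 8 -> lo=[8] (size 1, max 8) hi=[] (size 0) -> median=8
Step 2: insert 29 -> lo=[8] (size 1, max 8) hi=[29] (size 1, min 29) -> median=18.5
Step 3: insert 24 -> lo=[8, 24] (size 2, max 24) hi=[29] (size 1, min 29) -> median=24
Step 4: insert 12 -> lo=[8, 12] (size 2, max 12) hi=[24, 29] (size 2, min 24) -> median=18
Step 5: insert 14 -> lo=[8, 12, 14] (size 3, max 14) hi=[24, 29] (size 2, min 24) -> median=14
Step 6: insert 21 -> lo=[8, 12, 14] (size 3, max 14) hi=[21, 24, 29] (size 3, min 21) -> median=17.5
Step 7: insert 39 -> lo=[8, 12, 14, 21] (size 4, max 21) hi=[24, 29, 39] (size 3, min 24) -> median=21

Answer: 21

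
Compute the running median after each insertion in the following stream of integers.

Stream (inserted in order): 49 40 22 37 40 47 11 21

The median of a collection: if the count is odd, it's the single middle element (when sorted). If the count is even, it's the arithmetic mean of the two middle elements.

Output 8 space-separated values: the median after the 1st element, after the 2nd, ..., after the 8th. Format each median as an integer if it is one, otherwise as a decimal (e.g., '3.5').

Step 1: insert 49 -> lo=[49] (size 1, max 49) hi=[] (size 0) -> median=49
Step 2: insert 40 -> lo=[40] (size 1, max 40) hi=[49] (size 1, min 49) -> median=44.5
Step 3: insert 22 -> lo=[22, 40] (size 2, max 40) hi=[49] (size 1, min 49) -> median=40
Step 4: insert 37 -> lo=[22, 37] (size 2, max 37) hi=[40, 49] (size 2, min 40) -> median=38.5
Step 5: insert 40 -> lo=[22, 37, 40] (size 3, max 40) hi=[40, 49] (size 2, min 40) -> median=40
Step 6: insert 47 -> lo=[22, 37, 40] (size 3, max 40) hi=[40, 47, 49] (size 3, min 40) -> median=40
Step 7: insert 11 -> lo=[11, 22, 37, 40] (size 4, max 40) hi=[40, 47, 49] (size 3, min 40) -> median=40
Step 8: insert 21 -> lo=[11, 21, 22, 37] (size 4, max 37) hi=[40, 40, 47, 49] (size 4, min 40) -> median=38.5

Answer: 49 44.5 40 38.5 40 40 40 38.5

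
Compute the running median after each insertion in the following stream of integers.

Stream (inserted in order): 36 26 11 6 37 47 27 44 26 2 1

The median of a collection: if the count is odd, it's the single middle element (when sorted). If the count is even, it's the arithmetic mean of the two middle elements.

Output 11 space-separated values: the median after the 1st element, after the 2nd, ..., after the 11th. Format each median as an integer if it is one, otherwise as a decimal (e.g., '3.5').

Answer: 36 31 26 18.5 26 31 27 31.5 27 26.5 26

Derivation:
Step 1: insert 36 -> lo=[36] (size 1, max 36) hi=[] (size 0) -> median=36
Step 2: insert 26 -> lo=[26] (size 1, max 26) hi=[36] (size 1, min 36) -> median=31
Step 3: insert 11 -> lo=[11, 26] (size 2, max 26) hi=[36] (size 1, min 36) -> median=26
Step 4: insert 6 -> lo=[6, 11] (size 2, max 11) hi=[26, 36] (size 2, min 26) -> median=18.5
Step 5: insert 37 -> lo=[6, 11, 26] (size 3, max 26) hi=[36, 37] (size 2, min 36) -> median=26
Step 6: insert 47 -> lo=[6, 11, 26] (size 3, max 26) hi=[36, 37, 47] (size 3, min 36) -> median=31
Step 7: insert 27 -> lo=[6, 11, 26, 27] (size 4, max 27) hi=[36, 37, 47] (size 3, min 36) -> median=27
Step 8: insert 44 -> lo=[6, 11, 26, 27] (size 4, max 27) hi=[36, 37, 44, 47] (size 4, min 36) -> median=31.5
Step 9: insert 26 -> lo=[6, 11, 26, 26, 27] (size 5, max 27) hi=[36, 37, 44, 47] (size 4, min 36) -> median=27
Step 10: insert 2 -> lo=[2, 6, 11, 26, 26] (size 5, max 26) hi=[27, 36, 37, 44, 47] (size 5, min 27) -> median=26.5
Step 11: insert 1 -> lo=[1, 2, 6, 11, 26, 26] (size 6, max 26) hi=[27, 36, 37, 44, 47] (size 5, min 27) -> median=26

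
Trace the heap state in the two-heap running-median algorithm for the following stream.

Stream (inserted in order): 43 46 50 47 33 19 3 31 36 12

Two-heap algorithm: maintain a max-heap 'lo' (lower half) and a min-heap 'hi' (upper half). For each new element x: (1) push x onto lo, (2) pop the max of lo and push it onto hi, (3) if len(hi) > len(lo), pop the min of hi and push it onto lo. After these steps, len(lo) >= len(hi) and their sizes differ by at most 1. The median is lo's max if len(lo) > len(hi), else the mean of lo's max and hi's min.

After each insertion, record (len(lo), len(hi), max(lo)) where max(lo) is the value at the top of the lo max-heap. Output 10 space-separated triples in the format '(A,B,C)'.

Answer: (1,0,43) (1,1,43) (2,1,46) (2,2,46) (3,2,46) (3,3,43) (4,3,43) (4,4,33) (5,4,36) (5,5,33)

Derivation:
Step 1: insert 43 -> lo=[43] hi=[] -> (len(lo)=1, len(hi)=0, max(lo)=43)
Step 2: insert 46 -> lo=[43] hi=[46] -> (len(lo)=1, len(hi)=1, max(lo)=43)
Step 3: insert 50 -> lo=[43, 46] hi=[50] -> (len(lo)=2, len(hi)=1, max(lo)=46)
Step 4: insert 47 -> lo=[43, 46] hi=[47, 50] -> (len(lo)=2, len(hi)=2, max(lo)=46)
Step 5: insert 33 -> lo=[33, 43, 46] hi=[47, 50] -> (len(lo)=3, len(hi)=2, max(lo)=46)
Step 6: insert 19 -> lo=[19, 33, 43] hi=[46, 47, 50] -> (len(lo)=3, len(hi)=3, max(lo)=43)
Step 7: insert 3 -> lo=[3, 19, 33, 43] hi=[46, 47, 50] -> (len(lo)=4, len(hi)=3, max(lo)=43)
Step 8: insert 31 -> lo=[3, 19, 31, 33] hi=[43, 46, 47, 50] -> (len(lo)=4, len(hi)=4, max(lo)=33)
Step 9: insert 36 -> lo=[3, 19, 31, 33, 36] hi=[43, 46, 47, 50] -> (len(lo)=5, len(hi)=4, max(lo)=36)
Step 10: insert 12 -> lo=[3, 12, 19, 31, 33] hi=[36, 43, 46, 47, 50] -> (len(lo)=5, len(hi)=5, max(lo)=33)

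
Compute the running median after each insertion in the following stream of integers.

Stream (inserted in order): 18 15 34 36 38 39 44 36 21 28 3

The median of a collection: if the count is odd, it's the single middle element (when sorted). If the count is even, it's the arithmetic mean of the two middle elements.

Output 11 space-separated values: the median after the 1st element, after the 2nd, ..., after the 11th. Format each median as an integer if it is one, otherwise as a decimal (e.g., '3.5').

Step 1: insert 18 -> lo=[18] (size 1, max 18) hi=[] (size 0) -> median=18
Step 2: insert 15 -> lo=[15] (size 1, max 15) hi=[18] (size 1, min 18) -> median=16.5
Step 3: insert 34 -> lo=[15, 18] (size 2, max 18) hi=[34] (size 1, min 34) -> median=18
Step 4: insert 36 -> lo=[15, 18] (size 2, max 18) hi=[34, 36] (size 2, min 34) -> median=26
Step 5: insert 38 -> lo=[15, 18, 34] (size 3, max 34) hi=[36, 38] (size 2, min 36) -> median=34
Step 6: insert 39 -> lo=[15, 18, 34] (size 3, max 34) hi=[36, 38, 39] (size 3, min 36) -> median=35
Step 7: insert 44 -> lo=[15, 18, 34, 36] (size 4, max 36) hi=[38, 39, 44] (size 3, min 38) -> median=36
Step 8: insert 36 -> lo=[15, 18, 34, 36] (size 4, max 36) hi=[36, 38, 39, 44] (size 4, min 36) -> median=36
Step 9: insert 21 -> lo=[15, 18, 21, 34, 36] (size 5, max 36) hi=[36, 38, 39, 44] (size 4, min 36) -> median=36
Step 10: insert 28 -> lo=[15, 18, 21, 28, 34] (size 5, max 34) hi=[36, 36, 38, 39, 44] (size 5, min 36) -> median=35
Step 11: insert 3 -> lo=[3, 15, 18, 21, 28, 34] (size 6, max 34) hi=[36, 36, 38, 39, 44] (size 5, min 36) -> median=34

Answer: 18 16.5 18 26 34 35 36 36 36 35 34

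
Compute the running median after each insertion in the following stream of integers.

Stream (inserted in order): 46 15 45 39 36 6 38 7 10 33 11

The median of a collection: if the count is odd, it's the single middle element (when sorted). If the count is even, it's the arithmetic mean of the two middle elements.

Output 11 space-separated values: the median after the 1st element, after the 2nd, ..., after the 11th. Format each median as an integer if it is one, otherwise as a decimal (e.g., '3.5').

Step 1: insert 46 -> lo=[46] (size 1, max 46) hi=[] (size 0) -> median=46
Step 2: insert 15 -> lo=[15] (size 1, max 15) hi=[46] (size 1, min 46) -> median=30.5
Step 3: insert 45 -> lo=[15, 45] (size 2, max 45) hi=[46] (size 1, min 46) -> median=45
Step 4: insert 39 -> lo=[15, 39] (size 2, max 39) hi=[45, 46] (size 2, min 45) -> median=42
Step 5: insert 36 -> lo=[15, 36, 39] (size 3, max 39) hi=[45, 46] (size 2, min 45) -> median=39
Step 6: insert 6 -> lo=[6, 15, 36] (size 3, max 36) hi=[39, 45, 46] (size 3, min 39) -> median=37.5
Step 7: insert 38 -> lo=[6, 15, 36, 38] (size 4, max 38) hi=[39, 45, 46] (size 3, min 39) -> median=38
Step 8: insert 7 -> lo=[6, 7, 15, 36] (size 4, max 36) hi=[38, 39, 45, 46] (size 4, min 38) -> median=37
Step 9: insert 10 -> lo=[6, 7, 10, 15, 36] (size 5, max 36) hi=[38, 39, 45, 46] (size 4, min 38) -> median=36
Step 10: insert 33 -> lo=[6, 7, 10, 15, 33] (size 5, max 33) hi=[36, 38, 39, 45, 46] (size 5, min 36) -> median=34.5
Step 11: insert 11 -> lo=[6, 7, 10, 11, 15, 33] (size 6, max 33) hi=[36, 38, 39, 45, 46] (size 5, min 36) -> median=33

Answer: 46 30.5 45 42 39 37.5 38 37 36 34.5 33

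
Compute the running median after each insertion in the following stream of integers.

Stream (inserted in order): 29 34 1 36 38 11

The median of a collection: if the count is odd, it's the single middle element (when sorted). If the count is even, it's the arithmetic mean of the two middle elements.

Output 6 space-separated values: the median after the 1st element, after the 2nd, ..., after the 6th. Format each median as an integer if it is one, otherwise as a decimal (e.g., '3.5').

Answer: 29 31.5 29 31.5 34 31.5

Derivation:
Step 1: insert 29 -> lo=[29] (size 1, max 29) hi=[] (size 0) -> median=29
Step 2: insert 34 -> lo=[29] (size 1, max 29) hi=[34] (size 1, min 34) -> median=31.5
Step 3: insert 1 -> lo=[1, 29] (size 2, max 29) hi=[34] (size 1, min 34) -> median=29
Step 4: insert 36 -> lo=[1, 29] (size 2, max 29) hi=[34, 36] (size 2, min 34) -> median=31.5
Step 5: insert 38 -> lo=[1, 29, 34] (size 3, max 34) hi=[36, 38] (size 2, min 36) -> median=34
Step 6: insert 11 -> lo=[1, 11, 29] (size 3, max 29) hi=[34, 36, 38] (size 3, min 34) -> median=31.5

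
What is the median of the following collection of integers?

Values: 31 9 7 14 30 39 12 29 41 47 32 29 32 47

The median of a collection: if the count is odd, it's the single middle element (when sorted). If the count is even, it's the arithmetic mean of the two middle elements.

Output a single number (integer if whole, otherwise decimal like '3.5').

Answer: 30.5

Derivation:
Step 1: insert 31 -> lo=[31] (size 1, max 31) hi=[] (size 0) -> median=31
Step 2: insert 9 -> lo=[9] (size 1, max 9) hi=[31] (size 1, min 31) -> median=20
Step 3: insert 7 -> lo=[7, 9] (size 2, max 9) hi=[31] (size 1, min 31) -> median=9
Step 4: insert 14 -> lo=[7, 9] (size 2, max 9) hi=[14, 31] (size 2, min 14) -> median=11.5
Step 5: insert 30 -> lo=[7, 9, 14] (size 3, max 14) hi=[30, 31] (size 2, min 30) -> median=14
Step 6: insert 39 -> lo=[7, 9, 14] (size 3, max 14) hi=[30, 31, 39] (size 3, min 30) -> median=22
Step 7: insert 12 -> lo=[7, 9, 12, 14] (size 4, max 14) hi=[30, 31, 39] (size 3, min 30) -> median=14
Step 8: insert 29 -> lo=[7, 9, 12, 14] (size 4, max 14) hi=[29, 30, 31, 39] (size 4, min 29) -> median=21.5
Step 9: insert 41 -> lo=[7, 9, 12, 14, 29] (size 5, max 29) hi=[30, 31, 39, 41] (size 4, min 30) -> median=29
Step 10: insert 47 -> lo=[7, 9, 12, 14, 29] (size 5, max 29) hi=[30, 31, 39, 41, 47] (size 5, min 30) -> median=29.5
Step 11: insert 32 -> lo=[7, 9, 12, 14, 29, 30] (size 6, max 30) hi=[31, 32, 39, 41, 47] (size 5, min 31) -> median=30
Step 12: insert 29 -> lo=[7, 9, 12, 14, 29, 29] (size 6, max 29) hi=[30, 31, 32, 39, 41, 47] (size 6, min 30) -> median=29.5
Step 13: insert 32 -> lo=[7, 9, 12, 14, 29, 29, 30] (size 7, max 30) hi=[31, 32, 32, 39, 41, 47] (size 6, min 31) -> median=30
Step 14: insert 47 -> lo=[7, 9, 12, 14, 29, 29, 30] (size 7, max 30) hi=[31, 32, 32, 39, 41, 47, 47] (size 7, min 31) -> median=30.5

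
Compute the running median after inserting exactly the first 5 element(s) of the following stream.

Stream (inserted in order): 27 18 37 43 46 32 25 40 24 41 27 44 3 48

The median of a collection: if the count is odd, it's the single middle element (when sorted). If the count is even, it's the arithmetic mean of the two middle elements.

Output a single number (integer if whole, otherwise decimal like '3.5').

Answer: 37

Derivation:
Step 1: insert 27 -> lo=[27] (size 1, max 27) hi=[] (size 0) -> median=27
Step 2: insert 18 -> lo=[18] (size 1, max 18) hi=[27] (size 1, min 27) -> median=22.5
Step 3: insert 37 -> lo=[18, 27] (size 2, max 27) hi=[37] (size 1, min 37) -> median=27
Step 4: insert 43 -> lo=[18, 27] (size 2, max 27) hi=[37, 43] (size 2, min 37) -> median=32
Step 5: insert 46 -> lo=[18, 27, 37] (size 3, max 37) hi=[43, 46] (size 2, min 43) -> median=37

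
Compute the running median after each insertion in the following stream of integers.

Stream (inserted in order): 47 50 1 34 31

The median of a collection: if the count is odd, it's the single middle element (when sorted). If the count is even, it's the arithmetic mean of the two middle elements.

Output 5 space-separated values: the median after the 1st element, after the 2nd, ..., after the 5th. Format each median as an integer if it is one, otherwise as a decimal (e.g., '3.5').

Step 1: insert 47 -> lo=[47] (size 1, max 47) hi=[] (size 0) -> median=47
Step 2: insert 50 -> lo=[47] (size 1, max 47) hi=[50] (size 1, min 50) -> median=48.5
Step 3: insert 1 -> lo=[1, 47] (size 2, max 47) hi=[50] (size 1, min 50) -> median=47
Step 4: insert 34 -> lo=[1, 34] (size 2, max 34) hi=[47, 50] (size 2, min 47) -> median=40.5
Step 5: insert 31 -> lo=[1, 31, 34] (size 3, max 34) hi=[47, 50] (size 2, min 47) -> median=34

Answer: 47 48.5 47 40.5 34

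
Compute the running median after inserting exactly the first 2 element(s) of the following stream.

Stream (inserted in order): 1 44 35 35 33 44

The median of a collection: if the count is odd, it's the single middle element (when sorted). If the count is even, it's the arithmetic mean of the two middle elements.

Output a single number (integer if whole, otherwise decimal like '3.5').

Step 1: insert 1 -> lo=[1] (size 1, max 1) hi=[] (size 0) -> median=1
Step 2: insert 44 -> lo=[1] (size 1, max 1) hi=[44] (size 1, min 44) -> median=22.5

Answer: 22.5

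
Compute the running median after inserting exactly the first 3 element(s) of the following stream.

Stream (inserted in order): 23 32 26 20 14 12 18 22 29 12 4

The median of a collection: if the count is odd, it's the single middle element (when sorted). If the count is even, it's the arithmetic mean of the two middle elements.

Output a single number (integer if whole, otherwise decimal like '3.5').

Step 1: insert 23 -> lo=[23] (size 1, max 23) hi=[] (size 0) -> median=23
Step 2: insert 32 -> lo=[23] (size 1, max 23) hi=[32] (size 1, min 32) -> median=27.5
Step 3: insert 26 -> lo=[23, 26] (size 2, max 26) hi=[32] (size 1, min 32) -> median=26

Answer: 26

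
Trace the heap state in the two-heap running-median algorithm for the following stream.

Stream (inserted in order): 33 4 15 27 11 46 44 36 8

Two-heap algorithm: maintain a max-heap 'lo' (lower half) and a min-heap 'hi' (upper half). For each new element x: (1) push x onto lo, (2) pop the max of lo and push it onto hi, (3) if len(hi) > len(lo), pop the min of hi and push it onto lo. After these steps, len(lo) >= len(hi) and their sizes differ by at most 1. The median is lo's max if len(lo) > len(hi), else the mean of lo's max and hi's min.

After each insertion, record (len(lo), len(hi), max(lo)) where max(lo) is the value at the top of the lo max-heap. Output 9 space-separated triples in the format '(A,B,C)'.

Answer: (1,0,33) (1,1,4) (2,1,15) (2,2,15) (3,2,15) (3,3,15) (4,3,27) (4,4,27) (5,4,27)

Derivation:
Step 1: insert 33 -> lo=[33] hi=[] -> (len(lo)=1, len(hi)=0, max(lo)=33)
Step 2: insert 4 -> lo=[4] hi=[33] -> (len(lo)=1, len(hi)=1, max(lo)=4)
Step 3: insert 15 -> lo=[4, 15] hi=[33] -> (len(lo)=2, len(hi)=1, max(lo)=15)
Step 4: insert 27 -> lo=[4, 15] hi=[27, 33] -> (len(lo)=2, len(hi)=2, max(lo)=15)
Step 5: insert 11 -> lo=[4, 11, 15] hi=[27, 33] -> (len(lo)=3, len(hi)=2, max(lo)=15)
Step 6: insert 46 -> lo=[4, 11, 15] hi=[27, 33, 46] -> (len(lo)=3, len(hi)=3, max(lo)=15)
Step 7: insert 44 -> lo=[4, 11, 15, 27] hi=[33, 44, 46] -> (len(lo)=4, len(hi)=3, max(lo)=27)
Step 8: insert 36 -> lo=[4, 11, 15, 27] hi=[33, 36, 44, 46] -> (len(lo)=4, len(hi)=4, max(lo)=27)
Step 9: insert 8 -> lo=[4, 8, 11, 15, 27] hi=[33, 36, 44, 46] -> (len(lo)=5, len(hi)=4, max(lo)=27)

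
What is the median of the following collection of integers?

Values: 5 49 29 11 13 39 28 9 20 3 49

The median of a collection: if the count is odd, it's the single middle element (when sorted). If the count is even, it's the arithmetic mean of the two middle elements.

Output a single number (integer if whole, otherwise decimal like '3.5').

Answer: 20

Derivation:
Step 1: insert 5 -> lo=[5] (size 1, max 5) hi=[] (size 0) -> median=5
Step 2: insert 49 -> lo=[5] (size 1, max 5) hi=[49] (size 1, min 49) -> median=27
Step 3: insert 29 -> lo=[5, 29] (size 2, max 29) hi=[49] (size 1, min 49) -> median=29
Step 4: insert 11 -> lo=[5, 11] (size 2, max 11) hi=[29, 49] (size 2, min 29) -> median=20
Step 5: insert 13 -> lo=[5, 11, 13] (size 3, max 13) hi=[29, 49] (size 2, min 29) -> median=13
Step 6: insert 39 -> lo=[5, 11, 13] (size 3, max 13) hi=[29, 39, 49] (size 3, min 29) -> median=21
Step 7: insert 28 -> lo=[5, 11, 13, 28] (size 4, max 28) hi=[29, 39, 49] (size 3, min 29) -> median=28
Step 8: insert 9 -> lo=[5, 9, 11, 13] (size 4, max 13) hi=[28, 29, 39, 49] (size 4, min 28) -> median=20.5
Step 9: insert 20 -> lo=[5, 9, 11, 13, 20] (size 5, max 20) hi=[28, 29, 39, 49] (size 4, min 28) -> median=20
Step 10: insert 3 -> lo=[3, 5, 9, 11, 13] (size 5, max 13) hi=[20, 28, 29, 39, 49] (size 5, min 20) -> median=16.5
Step 11: insert 49 -> lo=[3, 5, 9, 11, 13, 20] (size 6, max 20) hi=[28, 29, 39, 49, 49] (size 5, min 28) -> median=20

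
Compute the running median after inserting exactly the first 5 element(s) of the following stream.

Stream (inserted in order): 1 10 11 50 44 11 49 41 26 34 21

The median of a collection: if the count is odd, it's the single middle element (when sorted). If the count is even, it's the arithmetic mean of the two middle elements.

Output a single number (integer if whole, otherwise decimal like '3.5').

Step 1: insert 1 -> lo=[1] (size 1, max 1) hi=[] (size 0) -> median=1
Step 2: insert 10 -> lo=[1] (size 1, max 1) hi=[10] (size 1, min 10) -> median=5.5
Step 3: insert 11 -> lo=[1, 10] (size 2, max 10) hi=[11] (size 1, min 11) -> median=10
Step 4: insert 50 -> lo=[1, 10] (size 2, max 10) hi=[11, 50] (size 2, min 11) -> median=10.5
Step 5: insert 44 -> lo=[1, 10, 11] (size 3, max 11) hi=[44, 50] (size 2, min 44) -> median=11

Answer: 11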